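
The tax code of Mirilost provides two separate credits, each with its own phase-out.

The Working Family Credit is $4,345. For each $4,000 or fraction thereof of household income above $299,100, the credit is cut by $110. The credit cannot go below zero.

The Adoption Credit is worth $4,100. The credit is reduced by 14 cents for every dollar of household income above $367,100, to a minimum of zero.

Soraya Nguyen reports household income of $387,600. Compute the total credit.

$3,045

Working Family Credit: income exceeds $299,100 by $88,500, which is 23 full-or-partial $4,000 increments; reduction = 23 × $110 = $2,530, leaving $1,815.
Adoption Credit: 14% of the $20,500 excess over $367,100 is $2,870; credit = $4,100 − $2,870 = $1,230.
Total: $1,815 + $1,230 = $3,045.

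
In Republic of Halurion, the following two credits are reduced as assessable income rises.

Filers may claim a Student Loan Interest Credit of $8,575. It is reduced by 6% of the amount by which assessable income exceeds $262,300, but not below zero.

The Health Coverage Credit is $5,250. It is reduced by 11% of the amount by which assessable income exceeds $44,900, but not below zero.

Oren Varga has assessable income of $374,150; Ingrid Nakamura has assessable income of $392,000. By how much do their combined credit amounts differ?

Oren ($374,150): Student Loan Interest Credit: 6% of the $111,850 excess over $262,300 is $6,711; credit = $8,575 − $6,711 = $1,864. Health Coverage Credit: 11% of the $329,250 excess over $44,900 is $36,217.50 ≥ base, so the credit is $0. total $1,864 + $0 = $1,864
Ingrid ($392,000): Student Loan Interest Credit: 6% of the $129,700 excess over $262,300 is $7,782; credit = $8,575 − $7,782 = $793. Health Coverage Credit: 11% of the $347,100 excess over $44,900 is $38,181 ≥ base, so the credit is $0. total $793 + $0 = $793
Difference: |$1,864 − $793| = $1,071.

$1,071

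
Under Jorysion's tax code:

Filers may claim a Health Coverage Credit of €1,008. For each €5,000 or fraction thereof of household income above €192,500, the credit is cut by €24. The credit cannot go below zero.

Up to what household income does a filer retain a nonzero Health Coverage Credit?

€397,500

After 41 increments the reduction is 41 × €24 = €984, leaving €24; one more increment wipes it out. Increment 41 ends at excess 41 × €5,000 = €205,000, so the highest qualifying income is €192,500 + €205,000 = €397,500.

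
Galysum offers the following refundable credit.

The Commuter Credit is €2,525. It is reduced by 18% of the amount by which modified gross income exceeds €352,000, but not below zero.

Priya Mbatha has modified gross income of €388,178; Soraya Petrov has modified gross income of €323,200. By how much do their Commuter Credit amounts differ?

Priya (€388,178): Commuter Credit: 18% of the €36,178 excess over €352,000 is €6,512.04 ≥ base, so the credit is €0.
Soraya (€323,200): Commuter Credit: €323,200 is at or below the €352,000 threshold, so the full €2,525 applies.
Difference: |€0 − €2,525| = €2,525.

€2,525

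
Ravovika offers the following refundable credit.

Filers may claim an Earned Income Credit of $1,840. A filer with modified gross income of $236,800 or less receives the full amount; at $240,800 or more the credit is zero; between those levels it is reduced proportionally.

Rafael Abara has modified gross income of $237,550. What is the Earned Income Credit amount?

$1,495

Earned Income Credit: $237,550 is $750 into a $4,000 phase-out range, leaving 3,250/4,000 of the credit: $1,840 × 3,250/4,000 = $1,495.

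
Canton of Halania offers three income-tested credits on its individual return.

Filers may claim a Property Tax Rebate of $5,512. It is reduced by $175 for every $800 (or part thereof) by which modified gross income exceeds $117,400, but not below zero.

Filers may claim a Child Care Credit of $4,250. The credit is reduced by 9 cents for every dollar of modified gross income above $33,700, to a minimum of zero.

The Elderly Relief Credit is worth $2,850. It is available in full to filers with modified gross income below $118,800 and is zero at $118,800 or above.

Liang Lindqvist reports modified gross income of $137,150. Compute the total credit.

Property Tax Rebate: income exceeds $117,400 by $19,750, which is 25 full-or-partial $800 increments; reduction = 25 × $175 = $4,375, leaving $1,137.
Child Care Credit: 9% of the $103,450 excess over $33,700 is $9,310.50 ≥ base, so the credit is $0.
Elderly Relief Credit: $137,150 meets or exceeds the $118,800 cutoff, so the credit is $0.
Total: $1,137 + $0 + $0 = $1,137.

$1,137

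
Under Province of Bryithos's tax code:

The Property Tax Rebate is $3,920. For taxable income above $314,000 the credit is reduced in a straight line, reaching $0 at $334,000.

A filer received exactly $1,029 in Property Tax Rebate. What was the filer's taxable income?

$1,029 is 1,029/3,920 of the full $3,920, so 2,891/3,920 of the $20,000 range has been used: income = $314,000 + $20,000 × 2,891/3,920 = $328,750.

$328,750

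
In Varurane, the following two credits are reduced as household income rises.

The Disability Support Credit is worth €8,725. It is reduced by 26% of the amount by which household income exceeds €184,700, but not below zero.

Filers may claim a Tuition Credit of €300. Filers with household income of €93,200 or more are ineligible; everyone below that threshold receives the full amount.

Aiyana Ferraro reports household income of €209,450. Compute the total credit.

Disability Support Credit: 26% of the €24,750 excess over €184,700 is €6,435; credit = €8,725 − €6,435 = €2,290.
Tuition Credit: €209,450 meets or exceeds the €93,200 cutoff, so the credit is €0.
Total: €2,290 + €0 = €2,290.

€2,290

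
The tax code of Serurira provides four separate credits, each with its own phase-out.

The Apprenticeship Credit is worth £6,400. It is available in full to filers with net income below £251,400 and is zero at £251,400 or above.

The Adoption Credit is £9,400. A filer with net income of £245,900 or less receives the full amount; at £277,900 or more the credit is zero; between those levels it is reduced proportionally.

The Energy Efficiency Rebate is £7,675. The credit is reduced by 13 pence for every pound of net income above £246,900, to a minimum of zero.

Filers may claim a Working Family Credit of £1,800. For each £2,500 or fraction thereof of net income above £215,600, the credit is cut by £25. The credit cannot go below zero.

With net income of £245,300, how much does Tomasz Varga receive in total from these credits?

Apprenticeship Credit: £245,300 is below the £251,400 cutoff, so the full £6,400 applies.
Adoption Credit: £245,300 is at or below the £245,900 threshold, so the full £9,400 applies.
Energy Efficiency Rebate: £245,300 is at or below the £246,900 threshold, so the full £7,675 applies.
Working Family Credit: income exceeds £215,600 by £29,700, which is 12 full-or-partial £2,500 increments; reduction = 12 × £25 = £300, leaving £1,500.
Total: £6,400 + £9,400 + £7,675 + £1,500 = £24,975.

£24,975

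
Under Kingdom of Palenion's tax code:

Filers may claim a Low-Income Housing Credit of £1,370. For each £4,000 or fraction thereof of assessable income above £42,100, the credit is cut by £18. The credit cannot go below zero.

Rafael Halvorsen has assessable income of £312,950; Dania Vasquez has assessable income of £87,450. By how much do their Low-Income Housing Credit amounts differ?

£1,008

Rafael (£312,950): Low-Income Housing Credit: income exceeds £42,100 by £270,850, which is 68 full-or-partial £4,000 increments; reduction = 68 × £18 = £1,224, leaving £146.
Dania (£87,450): Low-Income Housing Credit: income exceeds £42,100 by £45,350, which is 12 full-or-partial £4,000 increments; reduction = 12 × £18 = £216, leaving £1,154.
Difference: |£146 − £1,154| = £1,008.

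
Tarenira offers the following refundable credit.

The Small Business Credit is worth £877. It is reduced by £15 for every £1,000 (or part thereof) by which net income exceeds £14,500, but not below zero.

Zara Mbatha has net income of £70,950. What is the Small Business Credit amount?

£22

Small Business Credit: income exceeds £14,500 by £56,450, which is 57 full-or-partial £1,000 increments; reduction = 57 × £15 = £855, leaving £22.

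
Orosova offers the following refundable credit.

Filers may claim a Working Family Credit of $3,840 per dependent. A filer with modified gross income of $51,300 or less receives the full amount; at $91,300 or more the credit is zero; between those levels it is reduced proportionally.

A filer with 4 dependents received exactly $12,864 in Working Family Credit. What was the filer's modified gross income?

Full credit = 4 × $3,840 = $15,360.
$12,864 is 12,864/15,360 of the full $15,360, so 2,496/15,360 of the $40,000 range has been used: income = $51,300 + $40,000 × 2,496/15,360 = $57,800.

$57,800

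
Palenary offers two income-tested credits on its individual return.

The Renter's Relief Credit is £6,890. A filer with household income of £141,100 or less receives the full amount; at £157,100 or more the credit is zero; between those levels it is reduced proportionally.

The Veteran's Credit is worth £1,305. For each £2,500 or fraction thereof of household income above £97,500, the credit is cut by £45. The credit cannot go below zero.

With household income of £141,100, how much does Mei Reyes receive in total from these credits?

£7,385

Renter's Relief Credit: £141,100 is at or below the £141,100 threshold, so the full £6,890 applies.
Veteran's Credit: income exceeds £97,500 by £43,600, which is 18 full-or-partial £2,500 increments; reduction = 18 × £45 = £810, leaving £495.
Total: £6,890 + £495 = £7,385.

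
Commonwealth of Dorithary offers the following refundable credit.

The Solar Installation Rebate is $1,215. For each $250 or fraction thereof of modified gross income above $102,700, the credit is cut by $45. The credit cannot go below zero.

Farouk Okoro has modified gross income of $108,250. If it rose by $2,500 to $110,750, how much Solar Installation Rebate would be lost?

$180

At $108,250 — income exceeds $102,700 by $5,550, which is 23 full-or-partial $250 increments; reduction = 23 × $45 = $1,035, leaving $180.
At $110,750 — income exceeds $102,700 by $8,050 → 33 increments × $45 = $1,485 ≥ base, so the credit is $0.
Lost: $180 − $0 = $180.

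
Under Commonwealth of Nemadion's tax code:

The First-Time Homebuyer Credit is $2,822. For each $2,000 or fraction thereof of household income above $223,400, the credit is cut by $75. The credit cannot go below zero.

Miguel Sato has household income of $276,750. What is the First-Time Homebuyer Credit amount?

$797

First-Time Homebuyer Credit: income exceeds $223,400 by $53,350, which is 27 full-or-partial $2,000 increments; reduction = 27 × $75 = $2,025, leaving $797.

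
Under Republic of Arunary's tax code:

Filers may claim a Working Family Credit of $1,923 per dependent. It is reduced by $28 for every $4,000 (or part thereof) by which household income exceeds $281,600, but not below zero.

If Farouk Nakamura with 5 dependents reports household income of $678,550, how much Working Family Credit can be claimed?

$6,815

Working Family Credit: base = 5 × $1,923 = $9,615. income exceeds $281,600 by $396,950, which is 100 full-or-partial $4,000 increments; reduction = 100 × $28 = $2,800, leaving $6,815.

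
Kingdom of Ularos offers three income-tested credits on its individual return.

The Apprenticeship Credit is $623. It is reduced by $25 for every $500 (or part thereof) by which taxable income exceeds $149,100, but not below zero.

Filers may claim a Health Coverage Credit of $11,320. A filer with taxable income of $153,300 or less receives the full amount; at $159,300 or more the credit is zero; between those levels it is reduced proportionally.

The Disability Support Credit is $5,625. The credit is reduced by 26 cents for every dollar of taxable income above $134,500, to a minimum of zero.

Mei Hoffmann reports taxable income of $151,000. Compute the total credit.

$13,178

Apprenticeship Credit: income exceeds $149,100 by $1,900, which is 4 full-or-partial $500 increments; reduction = 4 × $25 = $100, leaving $523.
Health Coverage Credit: $151,000 is at or below the $153,300 threshold, so the full $11,320 applies.
Disability Support Credit: 26% of the $16,500 excess over $134,500 is $4,290; credit = $5,625 − $4,290 = $1,335.
Total: $523 + $11,320 + $1,335 = $13,178.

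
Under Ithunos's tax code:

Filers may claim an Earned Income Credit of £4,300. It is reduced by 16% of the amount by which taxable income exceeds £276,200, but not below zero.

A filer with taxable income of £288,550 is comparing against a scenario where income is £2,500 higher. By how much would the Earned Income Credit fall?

At £288,550 — 16% of the £12,350 excess over £276,200 is £1,976; credit = £4,300 − £1,976 = £2,324.
At £291,050 — 16% of the £14,850 excess over £276,200 is £2,376; credit = £4,300 − £2,376 = £1,924.
Lost: £2,324 − £1,924 = £400.

£400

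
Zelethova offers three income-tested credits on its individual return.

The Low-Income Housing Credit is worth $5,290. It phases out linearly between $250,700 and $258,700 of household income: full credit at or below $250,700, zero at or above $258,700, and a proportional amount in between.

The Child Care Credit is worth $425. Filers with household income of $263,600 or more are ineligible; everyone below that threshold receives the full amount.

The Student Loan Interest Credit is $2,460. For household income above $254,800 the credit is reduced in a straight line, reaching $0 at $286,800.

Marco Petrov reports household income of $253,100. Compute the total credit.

Low-Income Housing Credit: $253,100 is $2,400 into a $8,000 phase-out range, leaving 5,600/8,000 of the credit: $5,290 × 5,600/8,000 = $3,703.
Child Care Credit: $253,100 is below the $263,600 cutoff, so the full $425 applies.
Student Loan Interest Credit: $253,100 is at or below the $254,800 threshold, so the full $2,460 applies.
Total: $3,703 + $425 + $2,460 = $6,588.

$6,588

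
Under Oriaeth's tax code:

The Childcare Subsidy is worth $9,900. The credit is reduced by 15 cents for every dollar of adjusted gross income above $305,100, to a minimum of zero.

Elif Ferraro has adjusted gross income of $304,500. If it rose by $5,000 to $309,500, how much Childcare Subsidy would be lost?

At $304,500 — $304,500 is at or below the $305,100 threshold, so the full $9,900 applies.
At $309,500 — 15% of the $4,400 excess over $305,100 is $660; credit = $9,900 − $660 = $9,240.
Lost: $9,900 − $9,240 = $660.

$660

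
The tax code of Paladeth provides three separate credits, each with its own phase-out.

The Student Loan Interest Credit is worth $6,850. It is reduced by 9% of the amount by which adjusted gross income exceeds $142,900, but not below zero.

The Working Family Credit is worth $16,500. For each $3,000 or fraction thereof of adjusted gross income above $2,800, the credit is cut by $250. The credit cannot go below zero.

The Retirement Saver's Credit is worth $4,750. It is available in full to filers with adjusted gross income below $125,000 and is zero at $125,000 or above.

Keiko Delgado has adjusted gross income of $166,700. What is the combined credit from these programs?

$7,458

Student Loan Interest Credit: 9% of the $23,800 excess over $142,900 is $2,142; credit = $6,850 − $2,142 = $4,708.
Working Family Credit: income exceeds $2,800 by $163,900, which is 55 full-or-partial $3,000 increments; reduction = 55 × $250 = $13,750, leaving $2,750.
Retirement Saver's Credit: $166,700 meets or exceeds the $125,000 cutoff, so the credit is $0.
Total: $4,708 + $2,750 + $0 = $7,458.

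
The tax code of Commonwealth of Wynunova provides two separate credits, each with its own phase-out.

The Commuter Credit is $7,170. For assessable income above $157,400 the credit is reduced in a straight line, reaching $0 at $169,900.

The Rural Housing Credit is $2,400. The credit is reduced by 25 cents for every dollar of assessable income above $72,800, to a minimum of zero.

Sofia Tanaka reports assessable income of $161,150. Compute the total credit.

$5,019

Commuter Credit: $161,150 is $3,750 into a $12,500 phase-out range, leaving 8,750/12,500 of the credit: $7,170 × 8,750/12,500 = $5,019.
Rural Housing Credit: 25% of the $88,350 excess over $72,800 is $22,087.50 ≥ base, so the credit is $0.
Total: $5,019 + $0 = $5,019.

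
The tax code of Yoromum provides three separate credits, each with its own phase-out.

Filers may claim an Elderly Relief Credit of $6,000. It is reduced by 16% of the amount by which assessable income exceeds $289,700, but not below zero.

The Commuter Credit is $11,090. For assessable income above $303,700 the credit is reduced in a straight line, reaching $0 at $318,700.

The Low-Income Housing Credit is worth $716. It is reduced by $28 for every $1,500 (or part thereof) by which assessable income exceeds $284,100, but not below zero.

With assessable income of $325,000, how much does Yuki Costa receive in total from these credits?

$352

Elderly Relief Credit: 16% of the $35,300 excess over $289,700 is $5,648; credit = $6,000 − $5,648 = $352.
Commuter Credit: $325,000 is at or above $318,700, so the credit is $0.
Low-Income Housing Credit: income exceeds $284,100 by $40,900 → 28 increments × $28 = $784 ≥ base, so the credit is $0.
Total: $352 + $0 + $0 = $352.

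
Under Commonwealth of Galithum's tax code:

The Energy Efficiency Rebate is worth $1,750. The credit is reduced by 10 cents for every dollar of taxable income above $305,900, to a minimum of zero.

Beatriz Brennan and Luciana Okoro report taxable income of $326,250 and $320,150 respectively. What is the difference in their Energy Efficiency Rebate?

$325

Beatriz ($326,250): Energy Efficiency Rebate: 10% of the $20,350 excess over $305,900 is $2,035 ≥ base, so the credit is $0.
Luciana ($320,150): Energy Efficiency Rebate: 10% of the $14,250 excess over $305,900 is $1,425; credit = $1,750 − $1,425 = $325.
Difference: |$0 − $325| = $325.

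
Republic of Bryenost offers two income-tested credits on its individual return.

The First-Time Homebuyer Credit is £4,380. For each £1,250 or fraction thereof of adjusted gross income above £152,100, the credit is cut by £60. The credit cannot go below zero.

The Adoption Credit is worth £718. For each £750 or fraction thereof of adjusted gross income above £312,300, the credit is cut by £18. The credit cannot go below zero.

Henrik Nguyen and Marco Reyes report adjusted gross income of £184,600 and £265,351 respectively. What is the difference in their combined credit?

Henrik (£184,600): First-Time Homebuyer Credit: income exceeds £152,100 by £32,500, which is 26 full-or-partial £1,250 increments; reduction = 26 × £60 = £1,560, leaving £2,820. Adoption Credit: £184,600 is at or below the £312,300 threshold, so the full £718 applies. total £2,820 + £718 = £3,538
Marco (£265,351): First-Time Homebuyer Credit: income exceeds £152,100 by £113,251 → 91 increments × £60 = £5,460 ≥ base, so the credit is £0. Adoption Credit: £265,351 is at or below the £312,300 threshold, so the full £718 applies. total £0 + £718 = £718
Difference: |£3,538 − £718| = £2,820.

£2,820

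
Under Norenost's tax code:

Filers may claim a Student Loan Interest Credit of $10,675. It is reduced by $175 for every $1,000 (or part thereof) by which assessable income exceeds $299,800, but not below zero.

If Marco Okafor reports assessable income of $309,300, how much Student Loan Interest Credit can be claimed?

$8,925

Student Loan Interest Credit: income exceeds $299,800 by $9,500, which is 10 full-or-partial $1,000 increments; reduction = 10 × $175 = $1,750, leaving $8,925.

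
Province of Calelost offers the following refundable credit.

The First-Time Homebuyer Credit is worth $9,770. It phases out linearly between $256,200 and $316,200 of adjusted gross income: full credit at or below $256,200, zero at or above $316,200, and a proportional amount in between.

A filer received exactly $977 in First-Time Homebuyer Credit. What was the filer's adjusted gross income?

$977 is 977/9,770 of the full $9,770, so 8,793/9,770 of the $60,000 range has been used: income = $256,200 + $60,000 × 8,793/9,770 = $310,200.

$310,200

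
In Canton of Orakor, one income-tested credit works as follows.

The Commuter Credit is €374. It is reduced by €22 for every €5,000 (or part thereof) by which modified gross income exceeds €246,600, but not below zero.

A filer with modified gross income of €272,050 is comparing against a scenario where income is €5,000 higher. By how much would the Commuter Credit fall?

At €272,050 — income exceeds €246,600 by €25,450, which is 6 full-or-partial €5,000 increments; reduction = 6 × €22 = €132, leaving €242.
At €277,050 — income exceeds €246,600 by €30,450, which is 7 full-or-partial €5,000 increments; reduction = 7 × €22 = €154, leaving €220.
Lost: €242 − €220 = €22.

€22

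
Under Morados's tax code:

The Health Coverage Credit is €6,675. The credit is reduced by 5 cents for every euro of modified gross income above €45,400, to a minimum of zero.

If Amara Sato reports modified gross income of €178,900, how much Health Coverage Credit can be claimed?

Health Coverage Credit: 5% of the €133,500 excess over €45,400 is €6,675 ≥ base, so the credit is €0.

€0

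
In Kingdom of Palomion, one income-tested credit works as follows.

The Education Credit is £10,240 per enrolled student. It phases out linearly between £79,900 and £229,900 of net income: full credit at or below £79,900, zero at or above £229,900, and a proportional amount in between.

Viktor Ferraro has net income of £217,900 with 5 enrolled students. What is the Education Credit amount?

£4,096

Education Credit: base = 5 × £10,240 = £51,200. £217,900 is £138,000 into a £150,000 phase-out range, leaving 12,000/150,000 of the credit: £51,200 × 12,000/150,000 = £4,096.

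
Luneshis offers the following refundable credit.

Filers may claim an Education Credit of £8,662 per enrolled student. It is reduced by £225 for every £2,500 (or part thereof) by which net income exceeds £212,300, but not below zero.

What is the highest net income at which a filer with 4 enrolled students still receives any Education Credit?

£594,800

Full credit = 4 × £8,662 = £34,648.
After 153 increments the reduction is 153 × £225 = £34,425, leaving £223; one more increment wipes it out. Increment 153 ends at excess 153 × £2,500 = £382,500, so the highest qualifying income is £212,300 + £382,500 = £594,800.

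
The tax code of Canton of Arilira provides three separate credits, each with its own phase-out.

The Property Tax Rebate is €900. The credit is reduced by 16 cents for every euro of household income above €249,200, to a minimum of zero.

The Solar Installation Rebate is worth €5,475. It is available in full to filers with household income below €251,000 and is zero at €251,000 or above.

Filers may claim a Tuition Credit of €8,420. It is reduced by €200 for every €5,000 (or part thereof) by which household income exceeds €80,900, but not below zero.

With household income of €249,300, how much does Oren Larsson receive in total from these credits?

Property Tax Rebate: 16% of the €100 excess over €249,200 is €16; credit = €900 − €16 = €884.
Solar Installation Rebate: €249,300 is below the €251,000 cutoff, so the full €5,475 applies.
Tuition Credit: income exceeds €80,900 by €168,400, which is 34 full-or-partial €5,000 increments; reduction = 34 × €200 = €6,800, leaving €1,620.
Total: €884 + €5,475 + €1,620 = €7,979.

€7,979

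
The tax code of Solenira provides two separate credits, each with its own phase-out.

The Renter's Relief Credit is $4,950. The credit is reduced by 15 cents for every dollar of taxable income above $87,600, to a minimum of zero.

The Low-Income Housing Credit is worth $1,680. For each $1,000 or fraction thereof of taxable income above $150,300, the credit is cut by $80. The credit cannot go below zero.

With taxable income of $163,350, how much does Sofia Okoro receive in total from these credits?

$560

Renter's Relief Credit: 15% of the $75,750 excess over $87,600 is $11,362.50 ≥ base, so the credit is $0.
Low-Income Housing Credit: income exceeds $150,300 by $13,050, which is 14 full-or-partial $1,000 increments; reduction = 14 × $80 = $1,120, leaving $560.
Total: $0 + $560 = $560.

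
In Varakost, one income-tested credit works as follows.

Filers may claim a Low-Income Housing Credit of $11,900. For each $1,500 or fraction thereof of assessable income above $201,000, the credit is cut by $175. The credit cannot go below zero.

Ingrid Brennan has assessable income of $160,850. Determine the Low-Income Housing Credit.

Low-Income Housing Credit: $160,850 is at or below the $201,000 threshold, so the full $11,900 applies.

$11,900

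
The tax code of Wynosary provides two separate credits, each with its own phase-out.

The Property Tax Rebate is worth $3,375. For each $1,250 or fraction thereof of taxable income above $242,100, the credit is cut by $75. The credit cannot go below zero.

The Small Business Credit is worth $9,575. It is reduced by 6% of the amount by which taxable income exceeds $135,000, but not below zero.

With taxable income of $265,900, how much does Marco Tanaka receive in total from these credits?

Property Tax Rebate: income exceeds $242,100 by $23,800, which is 20 full-or-partial $1,250 increments; reduction = 20 × $75 = $1,500, leaving $1,875.
Small Business Credit: 6% of the $130,900 excess over $135,000 is $7,854; credit = $9,575 − $7,854 = $1,721.
Total: $1,875 + $1,721 = $3,596.

$3,596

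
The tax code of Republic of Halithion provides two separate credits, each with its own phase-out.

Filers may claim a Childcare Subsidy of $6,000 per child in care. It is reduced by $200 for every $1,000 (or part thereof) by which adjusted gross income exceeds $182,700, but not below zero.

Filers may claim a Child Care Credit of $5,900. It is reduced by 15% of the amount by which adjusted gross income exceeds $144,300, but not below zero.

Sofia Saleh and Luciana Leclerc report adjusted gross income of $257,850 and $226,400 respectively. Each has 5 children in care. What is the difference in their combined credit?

$6,400

Sofia ($257,850): Childcare Subsidy: base = 5 × $6,000 = $30,000. income exceeds $182,700 by $75,150, which is 76 full-or-partial $1,000 increments; reduction = 76 × $200 = $15,200, leaving $14,800. Child Care Credit: 15% of the $113,550 excess over $144,300 is $17,032.50 ≥ base, so the credit is $0. total $14,800 + $0 = $14,800
Luciana ($226,400): Childcare Subsidy: base = 5 × $6,000 = $30,000. income exceeds $182,700 by $43,700, which is 44 full-or-partial $1,000 increments; reduction = 44 × $200 = $8,800, leaving $21,200. Child Care Credit: 15% of the $82,100 excess over $144,300 is $12,315 ≥ base, so the credit is $0. total $21,200 + $0 = $21,200
Difference: |$14,800 − $21,200| = $6,400.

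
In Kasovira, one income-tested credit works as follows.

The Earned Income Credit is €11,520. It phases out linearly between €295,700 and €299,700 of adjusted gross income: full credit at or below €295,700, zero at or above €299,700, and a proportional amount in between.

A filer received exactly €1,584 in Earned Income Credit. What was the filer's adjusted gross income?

€299,150

€1,584 is 1,584/11,520 of the full €11,520, so 9,936/11,520 of the €4,000 range has been used: income = €295,700 + €4,000 × 9,936/11,520 = €299,150.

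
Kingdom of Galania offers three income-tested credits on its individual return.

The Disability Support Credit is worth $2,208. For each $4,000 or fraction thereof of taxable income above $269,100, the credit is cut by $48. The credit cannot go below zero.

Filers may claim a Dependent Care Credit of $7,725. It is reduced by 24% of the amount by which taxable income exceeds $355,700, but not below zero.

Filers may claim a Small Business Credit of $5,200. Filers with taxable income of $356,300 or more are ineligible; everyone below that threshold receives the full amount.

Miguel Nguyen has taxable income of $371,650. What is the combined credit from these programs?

$4,857

Disability Support Credit: income exceeds $269,100 by $102,550, which is 26 full-or-partial $4,000 increments; reduction = 26 × $48 = $1,248, leaving $960.
Dependent Care Credit: 24% of the $15,950 excess over $355,700 is $3,828; credit = $7,725 − $3,828 = $3,897.
Small Business Credit: $371,650 meets or exceeds the $356,300 cutoff, so the credit is $0.
Total: $960 + $3,897 + $0 = $4,857.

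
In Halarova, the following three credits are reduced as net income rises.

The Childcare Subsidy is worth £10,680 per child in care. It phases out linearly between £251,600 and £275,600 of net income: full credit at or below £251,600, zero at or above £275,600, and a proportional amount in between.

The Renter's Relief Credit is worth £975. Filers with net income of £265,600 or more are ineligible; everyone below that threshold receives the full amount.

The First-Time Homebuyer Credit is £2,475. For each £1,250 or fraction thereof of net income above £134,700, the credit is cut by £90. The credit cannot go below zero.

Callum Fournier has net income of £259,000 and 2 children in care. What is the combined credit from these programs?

Childcare Subsidy: base = 2 × £10,680 = £21,360. £259,000 is £7,400 into a £24,000 phase-out range, leaving 16,600/24,000 of the credit: £21,360 × 16,600/24,000 = £14,774.
Renter's Relief Credit: £259,000 is below the £265,600 cutoff, so the full £975 applies.
First-Time Homebuyer Credit: income exceeds £134,700 by £124,300 → 100 increments × £90 = £9,000 ≥ base, so the credit is £0.
Total: £14,774 + £975 + £0 = £15,749.

£15,749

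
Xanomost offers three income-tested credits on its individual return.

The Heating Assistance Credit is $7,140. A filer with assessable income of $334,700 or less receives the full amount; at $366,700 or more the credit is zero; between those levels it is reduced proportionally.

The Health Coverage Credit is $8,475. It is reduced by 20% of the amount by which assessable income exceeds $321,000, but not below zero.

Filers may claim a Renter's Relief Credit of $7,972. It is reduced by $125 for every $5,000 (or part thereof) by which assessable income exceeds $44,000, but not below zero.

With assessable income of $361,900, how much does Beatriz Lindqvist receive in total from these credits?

Heating Assistance Credit: $361,900 is $27,200 into a $32,000 phase-out range, leaving 4,800/32,000 of the credit: $7,140 × 4,800/32,000 = $1,071.
Health Coverage Credit: 20% of the $40,900 excess over $321,000 is $8,180; credit = $8,475 − $8,180 = $295.
Renter's Relief Credit: income exceeds $44,000 by $317,900 → 64 increments × $125 = $8,000 ≥ base, so the credit is $0.
Total: $1,071 + $295 + $0 = $1,366.

$1,366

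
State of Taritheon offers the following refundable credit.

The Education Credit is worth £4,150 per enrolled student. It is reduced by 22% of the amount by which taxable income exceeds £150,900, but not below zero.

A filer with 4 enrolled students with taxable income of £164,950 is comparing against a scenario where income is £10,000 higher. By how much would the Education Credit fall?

At £164,950 — base = 4 × £4,150 = £16,600. 22% of the £14,050 excess over £150,900 is £3,091; credit = £16,600 − £3,091 = £13,509.
At £174,950 — base = 4 × £4,150 = £16,600. 22% of the £24,050 excess over £150,900 is £5,291; credit = £16,600 − £5,291 = £11,309.
Lost: £13,509 − £11,309 = £2,200.

£2,200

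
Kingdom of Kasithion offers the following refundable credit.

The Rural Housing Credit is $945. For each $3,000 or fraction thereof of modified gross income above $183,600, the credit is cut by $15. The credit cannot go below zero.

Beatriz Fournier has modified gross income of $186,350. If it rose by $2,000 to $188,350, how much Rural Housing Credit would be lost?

At $186,350 — income exceeds $183,600 by $2,750, which is 1 full-or-partial $3,000 increment; reduction = 1 × $15 = $15, leaving $930.
At $188,350 — income exceeds $183,600 by $4,750, which is 2 full-or-partial $3,000 increments; reduction = 2 × $15 = $30, leaving $915.
Lost: $930 − $915 = $15.

$15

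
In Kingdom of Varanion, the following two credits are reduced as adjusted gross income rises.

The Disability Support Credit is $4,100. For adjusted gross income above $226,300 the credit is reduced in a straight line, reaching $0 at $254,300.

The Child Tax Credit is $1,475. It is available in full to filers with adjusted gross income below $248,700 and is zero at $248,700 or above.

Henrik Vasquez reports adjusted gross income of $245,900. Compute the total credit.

Disability Support Credit: $245,900 is $19,600 into a $28,000 phase-out range, leaving 8,400/28,000 of the credit: $4,100 × 8,400/28,000 = $1,230.
Child Tax Credit: $245,900 is below the $248,700 cutoff, so the full $1,475 applies.
Total: $1,230 + $1,475 = $2,705.

$2,705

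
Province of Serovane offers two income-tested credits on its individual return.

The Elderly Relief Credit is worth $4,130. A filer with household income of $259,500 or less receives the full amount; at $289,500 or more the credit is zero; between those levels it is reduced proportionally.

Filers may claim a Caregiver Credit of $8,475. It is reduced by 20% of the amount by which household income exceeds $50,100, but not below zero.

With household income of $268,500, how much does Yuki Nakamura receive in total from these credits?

Elderly Relief Credit: $268,500 is $9,000 into a $30,000 phase-out range, leaving 21,000/30,000 of the credit: $4,130 × 21,000/30,000 = $2,891.
Caregiver Credit: 20% of the $218,400 excess over $50,100 is $43,680 ≥ base, so the credit is $0.
Total: $2,891 + $0 = $2,891.

$2,891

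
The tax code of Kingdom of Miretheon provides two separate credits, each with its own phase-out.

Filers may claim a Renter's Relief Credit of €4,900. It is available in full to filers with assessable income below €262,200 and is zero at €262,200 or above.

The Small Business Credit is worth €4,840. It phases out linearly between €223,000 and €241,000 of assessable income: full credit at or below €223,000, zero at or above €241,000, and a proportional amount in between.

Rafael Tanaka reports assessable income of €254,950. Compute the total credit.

Renter's Relief Credit: €254,950 is below the €262,200 cutoff, so the full €4,900 applies.
Small Business Credit: €254,950 is at or above €241,000, so the credit is €0.
Total: €4,900 + €0 = €4,900.

€4,900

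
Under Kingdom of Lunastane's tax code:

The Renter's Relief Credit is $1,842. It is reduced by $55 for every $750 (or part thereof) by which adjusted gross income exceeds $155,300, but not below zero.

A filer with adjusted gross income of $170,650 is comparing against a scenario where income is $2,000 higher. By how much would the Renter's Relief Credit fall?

$165

At $170,650 — income exceeds $155,300 by $15,350, which is 21 full-or-partial $750 increments; reduction = 21 × $55 = $1,155, leaving $687.
At $172,650 — income exceeds $155,300 by $17,350, which is 24 full-or-partial $750 increments; reduction = 24 × $55 = $1,320, leaving $522.
Lost: $687 − $522 = $165.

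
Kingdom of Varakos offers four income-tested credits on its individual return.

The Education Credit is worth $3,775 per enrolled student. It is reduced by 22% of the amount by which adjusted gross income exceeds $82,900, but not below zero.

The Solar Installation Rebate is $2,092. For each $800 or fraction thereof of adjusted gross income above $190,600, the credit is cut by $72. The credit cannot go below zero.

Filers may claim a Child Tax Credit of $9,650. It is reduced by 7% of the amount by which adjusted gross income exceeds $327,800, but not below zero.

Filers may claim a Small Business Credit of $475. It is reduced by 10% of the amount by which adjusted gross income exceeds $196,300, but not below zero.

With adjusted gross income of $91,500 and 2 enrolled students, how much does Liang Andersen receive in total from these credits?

$17,875

Education Credit: base = 2 × $3,775 = $7,550. 22% of the $8,600 excess over $82,900 is $1,892; credit = $7,550 − $1,892 = $5,658.
Solar Installation Rebate: $91,500 is at or below the $190,600 threshold, so the full $2,092 applies.
Child Tax Credit: $91,500 is at or below the $327,800 threshold, so the full $9,650 applies.
Small Business Credit: $91,500 is at or below the $196,300 threshold, so the full $475 applies.
Total: $5,658 + $2,092 + $9,650 + $475 = $17,875.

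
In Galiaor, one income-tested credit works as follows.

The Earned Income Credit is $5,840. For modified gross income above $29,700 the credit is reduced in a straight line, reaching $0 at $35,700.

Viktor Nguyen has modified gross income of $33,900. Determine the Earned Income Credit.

Earned Income Credit: $33,900 is $4,200 into a $6,000 phase-out range, leaving 1,800/6,000 of the credit: $5,840 × 1,800/6,000 = $1,752.

$1,752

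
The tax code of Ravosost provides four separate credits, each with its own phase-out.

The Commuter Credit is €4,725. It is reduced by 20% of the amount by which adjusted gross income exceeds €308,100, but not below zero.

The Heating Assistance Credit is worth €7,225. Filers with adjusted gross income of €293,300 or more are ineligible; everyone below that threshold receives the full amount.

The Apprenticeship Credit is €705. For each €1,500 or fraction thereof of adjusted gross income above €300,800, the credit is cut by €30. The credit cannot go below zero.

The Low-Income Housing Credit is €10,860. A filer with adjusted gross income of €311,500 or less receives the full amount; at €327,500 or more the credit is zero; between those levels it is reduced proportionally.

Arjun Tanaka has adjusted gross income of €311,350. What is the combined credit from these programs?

€15,400

Commuter Credit: 20% of the €3,250 excess over €308,100 is €650; credit = €4,725 − €650 = €4,075.
Heating Assistance Credit: €311,350 meets or exceeds the €293,300 cutoff, so the credit is €0.
Apprenticeship Credit: income exceeds €300,800 by €10,550, which is 8 full-or-partial €1,500 increments; reduction = 8 × €30 = €240, leaving €465.
Low-Income Housing Credit: €311,350 is at or below the €311,500 threshold, so the full €10,860 applies.
Total: €4,075 + €0 + €465 + €10,860 = €15,400.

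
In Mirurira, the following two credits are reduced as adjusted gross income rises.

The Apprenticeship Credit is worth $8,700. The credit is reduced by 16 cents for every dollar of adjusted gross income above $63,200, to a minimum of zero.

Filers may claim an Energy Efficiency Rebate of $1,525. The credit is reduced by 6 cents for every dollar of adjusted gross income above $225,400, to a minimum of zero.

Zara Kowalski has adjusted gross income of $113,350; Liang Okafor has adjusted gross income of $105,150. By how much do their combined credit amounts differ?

Zara ($113,350): Apprenticeship Credit: 16% of the $50,150 excess over $63,200 is $8,024; credit = $8,700 − $8,024 = $676. Energy Efficiency Rebate: $113,350 is at or below the $225,400 threshold, so the full $1,525 applies. total $676 + $1,525 = $2,201
Liang ($105,150): Apprenticeship Credit: 16% of the $41,950 excess over $63,200 is $6,712; credit = $8,700 − $6,712 = $1,988. Energy Efficiency Rebate: $105,150 is at or below the $225,400 threshold, so the full $1,525 applies. total $1,988 + $1,525 = $3,513
Difference: |$2,201 − $3,513| = $1,312.

$1,312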